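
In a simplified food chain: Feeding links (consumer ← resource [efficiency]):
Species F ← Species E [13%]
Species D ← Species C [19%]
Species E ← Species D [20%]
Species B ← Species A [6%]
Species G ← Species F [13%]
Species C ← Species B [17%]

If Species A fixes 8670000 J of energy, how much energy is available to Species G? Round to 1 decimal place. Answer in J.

56.8 J

Species B: 8670000 × 0.06 = 520200 J
Species C: 520200 × 0.17 = 88434 J
Species D: 88434 × 0.19 = 16802.46 J
Species E: 16802.46 × 0.2 = 3360.492 J
Species F: 3360.492 × 0.13 = 436.86396 J
Species G: 436.86396 × 0.13 = 56.7923148 J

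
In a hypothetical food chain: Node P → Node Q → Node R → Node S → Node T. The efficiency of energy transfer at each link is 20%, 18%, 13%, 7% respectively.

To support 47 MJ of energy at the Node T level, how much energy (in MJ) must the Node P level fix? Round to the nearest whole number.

143468 MJ

Cumulative transfer efficiency: 0.2 × 0.18 × 0.13 × 0.07 = 0.0003276
Node P energy = 47 / 0.0003276 = 143468 MJ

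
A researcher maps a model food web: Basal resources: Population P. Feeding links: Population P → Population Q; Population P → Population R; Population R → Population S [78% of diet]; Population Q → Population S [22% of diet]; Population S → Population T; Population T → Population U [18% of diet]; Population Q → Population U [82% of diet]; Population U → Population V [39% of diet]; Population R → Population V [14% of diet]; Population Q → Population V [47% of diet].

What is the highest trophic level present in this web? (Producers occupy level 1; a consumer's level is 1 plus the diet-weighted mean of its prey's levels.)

4

Population Q: 1 + 1 = 2
Population R: 1 + 1 = 2
Population S: 1 + (0.78×2 + 0.22×2) = 3
Population T: 1 + 3 = 4
Population U: 1 + (0.18×4 + 0.82×2) = 3.36
Population V: 1 + (0.39×3.36 + 0.14×2 + 0.47×2) = 3.5304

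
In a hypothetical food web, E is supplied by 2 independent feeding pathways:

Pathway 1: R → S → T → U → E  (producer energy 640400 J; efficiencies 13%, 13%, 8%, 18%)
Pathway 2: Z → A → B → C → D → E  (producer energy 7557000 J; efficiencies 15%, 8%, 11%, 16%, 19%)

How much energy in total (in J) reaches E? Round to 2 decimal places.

Pathway 1: 640400 × 0.13 × 0.13 × 0.08 × 0.18 = 155.847744 J
Pathway 2: 7557000 × 0.15 × 0.08 × 0.11 × 0.16 × 0.19 = 303.247296 J
Total at E: 155.847744 + 303.247296 = 459.09504 J

459.10 J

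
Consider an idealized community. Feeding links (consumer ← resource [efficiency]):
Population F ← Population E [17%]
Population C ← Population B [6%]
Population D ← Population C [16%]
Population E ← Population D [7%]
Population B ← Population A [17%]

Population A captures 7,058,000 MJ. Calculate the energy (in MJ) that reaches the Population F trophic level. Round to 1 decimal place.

137.1 MJ

Population B: 7058000 × 0.17 = 1199860 MJ
Population C: 1199860 × 0.06 = 71991.6 MJ
Population D: 71991.6 × 0.16 = 11518.656 MJ
Population E: 11518.656 × 0.07 = 806.30592 MJ
Population F: 806.30592 × 0.17 = 137.0720064 MJ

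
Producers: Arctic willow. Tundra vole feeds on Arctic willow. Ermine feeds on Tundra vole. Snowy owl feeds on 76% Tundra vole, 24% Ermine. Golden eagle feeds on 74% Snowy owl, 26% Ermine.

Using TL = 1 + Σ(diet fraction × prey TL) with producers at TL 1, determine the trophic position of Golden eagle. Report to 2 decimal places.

4.18

Tundra vole: 1 + 1 = 2
Ermine: 1 + 2 = 3
Snowy owl: 1 + (0.76×2 + 0.24×3) = 3.24
Golden eagle: 1 + (0.74×3.24 + 0.26×3) = 4.1776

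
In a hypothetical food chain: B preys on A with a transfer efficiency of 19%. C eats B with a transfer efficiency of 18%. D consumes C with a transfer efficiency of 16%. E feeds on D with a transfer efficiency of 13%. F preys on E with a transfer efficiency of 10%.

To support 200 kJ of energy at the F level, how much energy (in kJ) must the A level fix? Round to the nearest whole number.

2811516 kJ

Cumulative transfer efficiency: 0.19 × 0.18 × 0.16 × 0.13 × 0.1 = 0.000071136
A energy = 200 / 0.000071136 = 2811516 kJ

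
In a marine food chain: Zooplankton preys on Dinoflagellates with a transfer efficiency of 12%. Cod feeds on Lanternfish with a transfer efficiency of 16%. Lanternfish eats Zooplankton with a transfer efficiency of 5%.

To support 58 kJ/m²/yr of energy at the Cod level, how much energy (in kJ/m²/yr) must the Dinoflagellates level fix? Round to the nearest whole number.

60417 kJ/m²/yr

Cumulative transfer efficiency: 0.12 × 0.05 × 0.16 = 0.00096
Dinoflagellates energy = 58 / 0.00096 = 60417 kJ/m²/yr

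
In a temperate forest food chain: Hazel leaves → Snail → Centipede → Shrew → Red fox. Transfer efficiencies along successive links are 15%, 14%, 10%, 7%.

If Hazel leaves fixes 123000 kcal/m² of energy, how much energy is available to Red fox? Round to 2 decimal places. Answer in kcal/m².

18.08 kcal/m²

Snail: 123000 × 0.15 = 18450 kcal/m²
Centipede: 18450 × 0.14 = 2583 kcal/m²
Shrew: 2583 × 0.1 = 258.3 kcal/m²
Red fox: 258.3 × 0.07 = 18.081 kcal/m²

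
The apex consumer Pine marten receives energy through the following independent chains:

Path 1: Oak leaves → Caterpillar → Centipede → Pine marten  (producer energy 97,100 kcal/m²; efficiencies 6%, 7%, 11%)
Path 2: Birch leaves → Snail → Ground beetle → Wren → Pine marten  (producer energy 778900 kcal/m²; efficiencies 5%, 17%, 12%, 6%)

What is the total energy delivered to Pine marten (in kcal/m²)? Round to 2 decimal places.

92.53 kcal/m²

Path 1: 97100 × 0.06 × 0.07 × 0.11 = 44.8602 kcal/m²
Path 2: 778900 × 0.05 × 0.17 × 0.12 × 0.06 = 47.66868 kcal/m²
Total at Pine marten: 44.8602 + 47.66868 = 92.52888 kcal/m²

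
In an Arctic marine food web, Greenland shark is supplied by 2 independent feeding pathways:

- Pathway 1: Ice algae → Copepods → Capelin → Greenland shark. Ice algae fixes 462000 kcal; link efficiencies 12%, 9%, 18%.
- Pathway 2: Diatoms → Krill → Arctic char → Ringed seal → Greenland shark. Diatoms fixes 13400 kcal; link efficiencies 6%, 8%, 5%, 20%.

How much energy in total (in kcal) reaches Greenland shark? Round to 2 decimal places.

Pathway 1: 462000 × 0.12 × 0.09 × 0.18 = 898.128 kcal
Pathway 2: 13400 × 0.06 × 0.08 × 0.05 × 0.2 = 0.6432 kcal
Total at Greenland shark: 898.128 + 0.6432 = 898.7712 kcal

898.77 kcal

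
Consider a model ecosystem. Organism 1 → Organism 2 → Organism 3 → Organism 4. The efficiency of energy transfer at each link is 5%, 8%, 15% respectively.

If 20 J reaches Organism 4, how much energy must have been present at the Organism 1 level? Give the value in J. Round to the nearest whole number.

Cumulative transfer efficiency: 0.05 × 0.08 × 0.15 = 0.0006
Organism 1 energy = 20 / 0.0006 = 33333 J

33333 J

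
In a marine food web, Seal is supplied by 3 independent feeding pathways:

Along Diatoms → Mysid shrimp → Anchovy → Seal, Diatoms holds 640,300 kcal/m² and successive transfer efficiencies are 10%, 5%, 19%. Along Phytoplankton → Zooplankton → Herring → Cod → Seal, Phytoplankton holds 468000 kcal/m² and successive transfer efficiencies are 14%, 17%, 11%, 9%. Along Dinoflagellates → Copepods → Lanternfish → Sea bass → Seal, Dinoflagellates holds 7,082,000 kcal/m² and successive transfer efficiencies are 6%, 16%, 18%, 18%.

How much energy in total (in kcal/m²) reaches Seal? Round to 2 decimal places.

Via Diatoms: 640300 × 0.1 × 0.05 × 0.19 = 608.285 kcal/m²
Via Phytoplankton: 468000 × 0.14 × 0.17 × 0.11 × 0.09 = 110.27016 kcal/m²
Via Dinoflagellates: 7082000 × 0.06 × 0.16 × 0.18 × 0.18 = 2202.78528 kcal/m²
Total at Seal: 608.285 + 110.27016 + 2202.78528 = 2921.34044 kcal/m²

2921.34 kcal/m²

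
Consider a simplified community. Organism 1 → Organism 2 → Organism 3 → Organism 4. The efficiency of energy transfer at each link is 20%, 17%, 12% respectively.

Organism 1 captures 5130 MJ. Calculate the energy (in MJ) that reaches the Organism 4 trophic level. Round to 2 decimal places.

20.93 MJ

Organism 2: 5130 × 0.2 = 1026 MJ
Organism 3: 1026 × 0.17 = 174.42 MJ
Organism 4: 174.42 × 0.12 = 20.9304 MJ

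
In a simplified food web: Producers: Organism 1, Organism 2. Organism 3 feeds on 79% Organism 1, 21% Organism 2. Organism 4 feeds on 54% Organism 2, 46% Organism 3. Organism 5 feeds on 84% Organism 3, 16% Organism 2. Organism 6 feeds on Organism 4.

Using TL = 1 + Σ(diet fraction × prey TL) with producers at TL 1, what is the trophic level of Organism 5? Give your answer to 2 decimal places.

2.84

Organism 3: 1 + (0.79×1 + 0.21×1) = 2
Organism 4: 1 + (0.54×1 + 0.46×2) = 2.46
Organism 5: 1 + (0.84×2 + 0.16×1) = 2.84
Organism 6: 1 + 2.46 = 3.46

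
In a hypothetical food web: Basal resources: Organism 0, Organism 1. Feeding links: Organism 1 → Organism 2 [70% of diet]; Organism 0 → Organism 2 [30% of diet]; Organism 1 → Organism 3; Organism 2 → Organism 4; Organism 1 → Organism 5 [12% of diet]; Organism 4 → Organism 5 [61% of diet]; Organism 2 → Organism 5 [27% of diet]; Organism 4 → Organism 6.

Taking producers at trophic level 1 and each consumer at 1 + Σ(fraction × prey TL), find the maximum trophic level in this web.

Organism 2: 1 + (0.7×1 + 0.3×1) = 2
Organism 3: 1 + 1 = 2
Organism 4: 1 + 2 = 3
Organism 5: 1 + (0.12×1 + 0.61×3 + 0.27×2) = 3.49
Organism 6: 1 + 3 = 4

4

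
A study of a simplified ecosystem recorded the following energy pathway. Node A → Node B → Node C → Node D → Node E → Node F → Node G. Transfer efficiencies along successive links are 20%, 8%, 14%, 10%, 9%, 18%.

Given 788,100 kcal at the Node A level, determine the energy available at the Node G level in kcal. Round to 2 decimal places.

2.86 kcal

Node B: 788100 × 0.2 = 157620 kcal
Node C: 157620 × 0.08 = 12609.6 kcal
Node D: 12609.6 × 0.14 = 1765.344 kcal
Node E: 1765.344 × 0.1 = 176.5344 kcal
Node F: 176.5344 × 0.09 = 15.888096 kcal
Node G: 15.888096 × 0.18 = 2.85985728 kcal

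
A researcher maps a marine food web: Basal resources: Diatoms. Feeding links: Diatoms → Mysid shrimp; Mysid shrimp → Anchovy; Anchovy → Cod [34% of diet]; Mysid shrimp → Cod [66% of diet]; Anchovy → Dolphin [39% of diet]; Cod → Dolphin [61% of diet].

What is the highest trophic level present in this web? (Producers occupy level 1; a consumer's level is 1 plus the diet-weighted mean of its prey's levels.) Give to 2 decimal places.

4.21

Mysid shrimp: 1 + 1 = 2
Anchovy: 1 + 2 = 3
Cod: 1 + (0.34×3 + 0.66×2) = 3.34
Dolphin: 1 + (0.39×3 + 0.61×3.34) = 4.2074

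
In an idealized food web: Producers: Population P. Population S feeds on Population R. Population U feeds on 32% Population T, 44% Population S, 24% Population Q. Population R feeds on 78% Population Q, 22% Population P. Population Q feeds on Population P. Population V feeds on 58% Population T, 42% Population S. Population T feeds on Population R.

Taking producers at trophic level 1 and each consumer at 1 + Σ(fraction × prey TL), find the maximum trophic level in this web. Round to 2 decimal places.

4.78

Population Q: 1 + 1 = 2
Population R: 1 + (0.78×2 + 0.22×1) = 2.78
Population S: 1 + 2.78 = 3.78
Population T: 1 + 2.78 = 3.78
Population U: 1 + (0.32×3.78 + 0.44×3.78 + 0.24×2) = 4.3528
Population V: 1 + (0.58×3.78 + 0.42×3.78) = 4.78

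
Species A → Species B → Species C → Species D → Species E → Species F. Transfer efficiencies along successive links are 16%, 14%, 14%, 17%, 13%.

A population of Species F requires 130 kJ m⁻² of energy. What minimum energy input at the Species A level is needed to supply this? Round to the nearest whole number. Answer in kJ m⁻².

1875750 kJ m⁻²

Cumulative transfer efficiency: 0.16 × 0.14 × 0.14 × 0.17 × 0.13 = 0.0000693056
Species A energy = 130 / 0.0000693056 = 1875750 kJ m⁻²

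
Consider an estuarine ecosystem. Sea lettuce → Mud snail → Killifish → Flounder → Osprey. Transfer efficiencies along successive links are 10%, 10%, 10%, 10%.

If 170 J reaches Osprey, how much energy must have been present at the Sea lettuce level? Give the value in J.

1700000 J

Cumulative transfer efficiency: 0.1 × 0.1 × 0.1 × 0.1 = 0.0001
Sea lettuce energy = 170 / 0.0001 = 1700000 J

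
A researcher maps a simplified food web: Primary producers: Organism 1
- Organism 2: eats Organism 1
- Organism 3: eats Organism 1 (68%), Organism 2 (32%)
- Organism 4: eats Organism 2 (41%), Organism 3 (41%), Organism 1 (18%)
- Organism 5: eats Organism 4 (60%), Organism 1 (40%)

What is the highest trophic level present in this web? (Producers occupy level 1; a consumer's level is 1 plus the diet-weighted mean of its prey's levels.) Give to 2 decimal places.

Organism 2: 1 + 1 = 2
Organism 3: 1 + (0.68×1 + 0.32×2) = 2.32
Organism 4: 1 + (0.41×2 + 0.41×2.32 + 0.18×1) = 2.9512
Organism 5: 1 + (0.6×2.9512 + 0.4×1) = 3.17072

3.17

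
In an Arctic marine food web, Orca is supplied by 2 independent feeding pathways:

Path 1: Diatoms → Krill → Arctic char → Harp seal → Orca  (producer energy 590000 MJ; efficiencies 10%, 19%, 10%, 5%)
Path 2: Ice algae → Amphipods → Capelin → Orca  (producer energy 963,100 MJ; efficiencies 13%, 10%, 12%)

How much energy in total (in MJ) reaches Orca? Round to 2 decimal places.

Path 1: 590000 × 0.1 × 0.19 × 0.1 × 0.05 = 56.05 MJ
Path 2: 963100 × 0.13 × 0.1 × 0.12 = 1502.436 MJ
Total at Orca: 56.05 + 1502.436 = 1558.486 MJ

1558.49 MJ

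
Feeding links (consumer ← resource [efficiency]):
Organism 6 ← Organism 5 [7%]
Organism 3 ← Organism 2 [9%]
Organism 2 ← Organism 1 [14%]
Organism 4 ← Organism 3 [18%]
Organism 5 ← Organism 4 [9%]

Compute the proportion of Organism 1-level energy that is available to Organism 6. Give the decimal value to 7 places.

0.0000143

Product of link efficiencies: 0.14 × 0.09 × 0.18 × 0.09 × 0.07 = 0.0000142884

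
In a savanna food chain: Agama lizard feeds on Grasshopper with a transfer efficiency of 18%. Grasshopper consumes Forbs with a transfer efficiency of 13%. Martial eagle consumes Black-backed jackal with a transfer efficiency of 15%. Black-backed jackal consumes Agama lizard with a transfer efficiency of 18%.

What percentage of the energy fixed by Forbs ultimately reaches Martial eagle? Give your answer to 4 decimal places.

0.0632%

Product of link efficiencies: 0.13 × 0.18 × 0.18 × 0.15 = 0.0006318
As a percentage: 0.0006318 × 100 = 0.0632%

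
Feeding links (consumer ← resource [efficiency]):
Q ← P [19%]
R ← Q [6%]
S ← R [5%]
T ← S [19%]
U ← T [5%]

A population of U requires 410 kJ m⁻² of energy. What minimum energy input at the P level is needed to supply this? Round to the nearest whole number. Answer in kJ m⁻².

75715605 kJ m⁻²

Cumulative transfer efficiency: 0.19 × 0.06 × 0.05 × 0.19 × 0.05 = 0.000005415
P energy = 410 / 0.000005415 = 75715605 kJ m⁻²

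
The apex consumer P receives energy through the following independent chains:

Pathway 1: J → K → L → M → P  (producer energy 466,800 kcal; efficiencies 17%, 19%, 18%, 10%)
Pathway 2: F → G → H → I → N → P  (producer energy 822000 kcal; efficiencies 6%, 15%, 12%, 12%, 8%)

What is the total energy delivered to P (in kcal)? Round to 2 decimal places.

279.92 kcal

Pathway 1: 466800 × 0.17 × 0.19 × 0.18 × 0.1 = 271.39752 kcal
Pathway 2: 822000 × 0.06 × 0.15 × 0.12 × 0.12 × 0.08 = 8.522496 kcal
Total at P: 271.39752 + 8.522496 = 279.920016 kcal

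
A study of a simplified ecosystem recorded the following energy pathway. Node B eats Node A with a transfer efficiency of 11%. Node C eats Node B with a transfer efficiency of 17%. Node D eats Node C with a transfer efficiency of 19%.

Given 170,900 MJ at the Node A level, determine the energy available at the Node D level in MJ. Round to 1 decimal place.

607.2 MJ

Node B: 170900 × 0.11 = 18799 MJ
Node C: 18799 × 0.17 = 3195.83 MJ
Node D: 3195.83 × 0.19 = 607.2077 MJ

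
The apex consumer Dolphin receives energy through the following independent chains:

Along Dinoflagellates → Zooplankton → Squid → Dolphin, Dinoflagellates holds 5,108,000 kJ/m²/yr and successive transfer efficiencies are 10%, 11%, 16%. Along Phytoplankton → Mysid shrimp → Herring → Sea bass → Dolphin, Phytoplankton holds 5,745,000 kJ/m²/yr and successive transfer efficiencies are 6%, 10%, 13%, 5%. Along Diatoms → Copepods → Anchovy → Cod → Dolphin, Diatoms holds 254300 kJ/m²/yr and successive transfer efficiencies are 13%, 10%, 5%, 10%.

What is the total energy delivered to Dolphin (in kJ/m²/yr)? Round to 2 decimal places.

9230.66 kJ/m²/yr

Via Dinoflagellates: 5108000 × 0.1 × 0.11 × 0.16 = 8990.08 kJ/m²/yr
Via Phytoplankton: 5745000 × 0.06 × 0.1 × 0.13 × 0.05 = 224.055 kJ/m²/yr
Via Diatoms: 254300 × 0.13 × 0.1 × 0.05 × 0.1 = 16.5295 kJ/m²/yr
Total at Dolphin: 8990.08 + 224.055 + 16.5295 = 9230.6645 kJ/m²/yr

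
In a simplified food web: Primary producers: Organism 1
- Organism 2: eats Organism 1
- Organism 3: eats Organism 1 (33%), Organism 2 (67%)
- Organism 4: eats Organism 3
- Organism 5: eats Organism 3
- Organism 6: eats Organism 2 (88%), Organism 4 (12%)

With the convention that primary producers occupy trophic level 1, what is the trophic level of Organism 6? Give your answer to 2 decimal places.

Organism 2: 1 + 1 = 2
Organism 3: 1 + (0.33×1 + 0.67×2) = 2.67
Organism 4: 1 + 2.67 = 3.67
Organism 5: 1 + 2.67 = 3.67
Organism 6: 1 + (0.88×2 + 0.12×3.67) = 3.2004

3.20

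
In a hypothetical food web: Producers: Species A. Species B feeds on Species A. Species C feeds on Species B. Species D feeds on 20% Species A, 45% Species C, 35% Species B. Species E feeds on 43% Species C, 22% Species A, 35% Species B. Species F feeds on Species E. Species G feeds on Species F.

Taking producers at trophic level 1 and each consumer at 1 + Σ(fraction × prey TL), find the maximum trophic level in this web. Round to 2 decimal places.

5.21

Species B: 1 + 1 = 2
Species C: 1 + 2 = 3
Species D: 1 + (0.2×1 + 0.45×3 + 0.35×2) = 3.25
Species E: 1 + (0.43×3 + 0.22×1 + 0.35×2) = 3.21
Species F: 1 + 3.21 = 4.21
Species G: 1 + 4.21 = 5.21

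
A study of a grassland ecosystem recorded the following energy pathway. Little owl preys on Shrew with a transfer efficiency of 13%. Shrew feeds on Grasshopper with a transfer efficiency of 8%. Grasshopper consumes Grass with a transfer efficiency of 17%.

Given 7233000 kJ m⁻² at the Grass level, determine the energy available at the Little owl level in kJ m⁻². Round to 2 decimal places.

12787.94 kJ m⁻²

Grasshopper: 7233000 × 0.17 = 1229610 kJ m⁻²
Shrew: 1229610 × 0.08 = 98368.8 kJ m⁻²
Little owl: 98368.8 × 0.13 = 12787.944 kJ m⁻²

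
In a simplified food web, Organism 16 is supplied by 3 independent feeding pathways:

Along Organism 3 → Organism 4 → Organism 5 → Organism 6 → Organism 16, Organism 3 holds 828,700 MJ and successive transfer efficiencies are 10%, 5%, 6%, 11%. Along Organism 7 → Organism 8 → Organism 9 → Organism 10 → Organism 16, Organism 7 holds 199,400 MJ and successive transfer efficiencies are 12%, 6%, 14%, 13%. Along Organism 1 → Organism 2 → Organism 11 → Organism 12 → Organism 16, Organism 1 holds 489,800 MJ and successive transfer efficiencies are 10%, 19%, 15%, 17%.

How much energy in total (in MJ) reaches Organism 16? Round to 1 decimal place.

290.8 MJ

Via Organism 3: 828700 × 0.1 × 0.05 × 0.06 × 0.11 = 27.3471 MJ
Via Organism 7: 199400 × 0.12 × 0.06 × 0.14 × 0.13 = 26.129376 MJ
Via Organism 1: 489800 × 0.1 × 0.19 × 0.15 × 0.17 = 237.3081 MJ
Total at Organism 16: 27.3471 + 26.129376 + 237.3081 = 290.784576 MJ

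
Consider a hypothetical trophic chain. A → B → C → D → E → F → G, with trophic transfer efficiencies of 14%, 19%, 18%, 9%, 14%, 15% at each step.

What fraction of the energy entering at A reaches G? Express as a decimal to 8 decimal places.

0.00000905

Product of link efficiencies: 0.14 × 0.19 × 0.18 × 0.09 × 0.14 × 0.15 = 0.00000904932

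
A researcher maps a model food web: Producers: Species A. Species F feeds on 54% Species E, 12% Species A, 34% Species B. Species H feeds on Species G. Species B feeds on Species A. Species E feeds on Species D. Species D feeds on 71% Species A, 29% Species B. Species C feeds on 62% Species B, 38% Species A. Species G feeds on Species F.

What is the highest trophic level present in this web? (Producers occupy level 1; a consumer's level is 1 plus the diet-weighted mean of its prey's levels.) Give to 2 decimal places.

Species B: 1 + 1 = 2
Species C: 1 + (0.62×2 + 0.38×1) = 2.62
Species D: 1 + (0.71×1 + 0.29×2) = 2.29
Species E: 1 + 2.29 = 3.29
Species F: 1 + (0.54×3.29 + 0.12×1 + 0.34×2) = 3.5766
Species G: 1 + 3.5766 = 4.5766
Species H: 1 + 4.5766 = 5.5766

5.58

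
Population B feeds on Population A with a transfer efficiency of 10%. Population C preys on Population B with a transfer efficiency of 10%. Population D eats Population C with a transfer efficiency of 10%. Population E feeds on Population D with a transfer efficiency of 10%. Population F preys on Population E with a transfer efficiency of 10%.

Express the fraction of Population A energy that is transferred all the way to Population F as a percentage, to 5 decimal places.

0.00100%

Product of link efficiencies: 0.1 × 0.1 × 0.1 × 0.1 × 0.1 = 0.00001
As a percentage: 0.00001 × 100 = 0.00100%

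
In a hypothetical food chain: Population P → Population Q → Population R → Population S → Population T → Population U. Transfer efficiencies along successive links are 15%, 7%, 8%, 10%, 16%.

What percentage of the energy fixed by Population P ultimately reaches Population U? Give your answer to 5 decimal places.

Product of link efficiencies: 0.15 × 0.07 × 0.08 × 0.1 × 0.16 = 0.00001344
As a percentage: 0.00001344 × 100 = 0.00134%

0.00134%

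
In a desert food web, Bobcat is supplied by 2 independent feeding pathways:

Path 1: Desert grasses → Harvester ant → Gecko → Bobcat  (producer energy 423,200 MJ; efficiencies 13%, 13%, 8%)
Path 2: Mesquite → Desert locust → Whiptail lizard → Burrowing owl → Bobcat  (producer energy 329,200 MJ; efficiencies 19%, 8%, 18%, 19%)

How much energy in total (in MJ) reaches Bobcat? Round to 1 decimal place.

743.3 MJ

Path 1: 423200 × 0.13 × 0.13 × 0.08 = 572.1664 MJ
Path 2: 329200 × 0.19 × 0.08 × 0.18 × 0.19 = 171.131328 MJ
Total at Bobcat: 572.1664 + 171.131328 = 743.297728 MJ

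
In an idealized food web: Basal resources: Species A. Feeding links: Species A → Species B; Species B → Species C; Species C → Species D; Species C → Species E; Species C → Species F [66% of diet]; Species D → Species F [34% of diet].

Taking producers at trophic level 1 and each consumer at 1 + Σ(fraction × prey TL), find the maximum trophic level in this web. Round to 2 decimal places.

4.34

Species B: 1 + 1 = 2
Species C: 1 + 2 = 3
Species D: 1 + 3 = 4
Species E: 1 + 3 = 4
Species F: 1 + (0.66×3 + 0.34×4) = 4.34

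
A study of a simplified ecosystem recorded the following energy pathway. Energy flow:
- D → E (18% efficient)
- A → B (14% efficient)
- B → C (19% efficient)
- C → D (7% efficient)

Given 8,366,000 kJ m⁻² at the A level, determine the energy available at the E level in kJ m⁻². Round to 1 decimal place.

2803.9 kJ m⁻²

B: 8366000 × 0.14 = 1171240 kJ m⁻²
C: 1171240 × 0.19 = 222535.6 kJ m⁻²
D: 222535.6 × 0.07 = 15577.492 kJ m⁻²
E: 15577.492 × 0.18 = 2803.94856 kJ m⁻²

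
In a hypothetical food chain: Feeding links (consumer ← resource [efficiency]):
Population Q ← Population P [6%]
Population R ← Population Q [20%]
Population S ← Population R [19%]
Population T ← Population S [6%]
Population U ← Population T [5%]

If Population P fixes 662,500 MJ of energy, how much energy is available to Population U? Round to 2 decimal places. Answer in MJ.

4.53 MJ

Population Q: 662500 × 0.06 = 39750 MJ
Population R: 39750 × 0.2 = 7950 MJ
Population S: 7950 × 0.19 = 1510.5 MJ
Population T: 1510.5 × 0.06 = 90.63 MJ
Population U: 90.63 × 0.05 = 4.5315 MJ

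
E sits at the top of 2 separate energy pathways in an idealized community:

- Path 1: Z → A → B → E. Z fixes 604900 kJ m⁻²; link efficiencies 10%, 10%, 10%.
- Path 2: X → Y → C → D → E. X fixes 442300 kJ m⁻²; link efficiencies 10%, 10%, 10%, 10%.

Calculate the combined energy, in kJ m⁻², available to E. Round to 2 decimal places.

649.13 kJ m⁻²

Path 1: 604900 × 0.1 × 0.1 × 0.1 = 604.9 kJ m⁻²
Path 2: 442300 × 0.1 × 0.1 × 0.1 × 0.1 = 44.23 kJ m⁻²
Total at E: 604.9 + 44.23 = 649.13 kJ m⁻²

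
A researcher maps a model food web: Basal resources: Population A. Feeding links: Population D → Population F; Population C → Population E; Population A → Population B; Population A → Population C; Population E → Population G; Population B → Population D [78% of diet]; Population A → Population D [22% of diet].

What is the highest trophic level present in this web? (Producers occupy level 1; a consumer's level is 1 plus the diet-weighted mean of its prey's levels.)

4

Population B: 1 + 1 = 2
Population C: 1 + 1 = 2
Population D: 1 + (0.22×1 + 0.78×2) = 2.78
Population E: 1 + 2 = 3
Population F: 1 + 2.78 = 3.78
Population G: 1 + 3 = 4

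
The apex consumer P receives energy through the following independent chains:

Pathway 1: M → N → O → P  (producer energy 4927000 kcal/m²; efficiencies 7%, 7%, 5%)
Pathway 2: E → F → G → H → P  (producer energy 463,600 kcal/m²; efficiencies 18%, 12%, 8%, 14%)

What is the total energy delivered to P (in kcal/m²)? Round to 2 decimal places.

Pathway 1: 4927000 × 0.07 × 0.07 × 0.05 = 1207.115 kcal/m²
Pathway 2: 463600 × 0.18 × 0.12 × 0.08 × 0.14 = 112.154112 kcal/m²
Total at P: 1207.115 + 112.154112 = 1319.269112 kcal/m²

1319.27 kcal/m²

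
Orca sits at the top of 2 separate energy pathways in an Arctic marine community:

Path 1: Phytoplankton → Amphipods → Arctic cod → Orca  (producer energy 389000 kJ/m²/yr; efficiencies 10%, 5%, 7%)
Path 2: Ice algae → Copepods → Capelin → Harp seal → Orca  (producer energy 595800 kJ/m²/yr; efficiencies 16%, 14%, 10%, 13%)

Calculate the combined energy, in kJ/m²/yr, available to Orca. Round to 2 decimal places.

Path 1: 389000 × 0.1 × 0.05 × 0.07 = 136.15 kJ/m²/yr
Path 2: 595800 × 0.16 × 0.14 × 0.1 × 0.13 = 173.49696 kJ/m²/yr
Total at Orca: 136.15 + 173.49696 = 309.64696 kJ/m²/yr

309.65 kJ/m²/yr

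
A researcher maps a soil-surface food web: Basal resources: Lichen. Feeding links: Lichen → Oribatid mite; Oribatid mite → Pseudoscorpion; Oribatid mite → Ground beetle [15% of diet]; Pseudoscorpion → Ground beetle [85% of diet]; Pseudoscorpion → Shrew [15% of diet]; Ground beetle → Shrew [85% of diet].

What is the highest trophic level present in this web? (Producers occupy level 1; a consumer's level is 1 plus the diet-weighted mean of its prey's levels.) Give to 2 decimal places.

4.72

Oribatid mite: 1 + 1 = 2
Pseudoscorpion: 1 + 2 = 3
Ground beetle: 1 + (0.15×2 + 0.85×3) = 3.85
Shrew: 1 + (0.15×3 + 0.85×3.85) = 4.7225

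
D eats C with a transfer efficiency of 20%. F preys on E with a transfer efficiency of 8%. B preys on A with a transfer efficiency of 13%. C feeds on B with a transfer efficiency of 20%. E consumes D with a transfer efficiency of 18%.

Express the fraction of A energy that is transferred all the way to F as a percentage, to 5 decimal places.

0.00749%

Product of link efficiencies: 0.13 × 0.2 × 0.2 × 0.18 × 0.08 = 0.00007488
As a percentage: 0.00007488 × 100 = 0.00749%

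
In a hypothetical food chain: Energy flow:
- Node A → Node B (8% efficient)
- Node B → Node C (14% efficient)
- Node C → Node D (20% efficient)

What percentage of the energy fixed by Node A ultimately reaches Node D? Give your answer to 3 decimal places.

Product of link efficiencies: 0.08 × 0.14 × 0.2 = 0.00224
As a percentage: 0.00224 × 100 = 0.224%

0.224%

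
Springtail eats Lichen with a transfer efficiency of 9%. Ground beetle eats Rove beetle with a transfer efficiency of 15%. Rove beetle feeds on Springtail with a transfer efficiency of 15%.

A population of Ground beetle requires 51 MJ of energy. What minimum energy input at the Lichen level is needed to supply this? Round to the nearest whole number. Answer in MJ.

Cumulative transfer efficiency: 0.09 × 0.15 × 0.15 = 0.002025
Lichen energy = 51 / 0.002025 = 25185 MJ

25185 MJ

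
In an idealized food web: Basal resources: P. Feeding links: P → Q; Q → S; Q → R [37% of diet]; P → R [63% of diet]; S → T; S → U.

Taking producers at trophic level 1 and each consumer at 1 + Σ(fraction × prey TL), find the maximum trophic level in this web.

Q: 1 + 1 = 2
R: 1 + (0.37×2 + 0.63×1) = 2.37
S: 1 + 2 = 3
T: 1 + 3 = 4
U: 1 + 3 = 4

4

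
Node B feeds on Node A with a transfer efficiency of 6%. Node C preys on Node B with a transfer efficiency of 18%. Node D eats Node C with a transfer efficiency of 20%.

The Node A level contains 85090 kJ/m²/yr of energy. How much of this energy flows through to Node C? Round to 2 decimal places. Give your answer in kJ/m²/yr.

Node B: 85090 × 0.06 = 5105.4 kJ/m²/yr
Node C: 5105.4 × 0.18 = 918.972 kJ/m²/yr

918.97 kJ/m²/yr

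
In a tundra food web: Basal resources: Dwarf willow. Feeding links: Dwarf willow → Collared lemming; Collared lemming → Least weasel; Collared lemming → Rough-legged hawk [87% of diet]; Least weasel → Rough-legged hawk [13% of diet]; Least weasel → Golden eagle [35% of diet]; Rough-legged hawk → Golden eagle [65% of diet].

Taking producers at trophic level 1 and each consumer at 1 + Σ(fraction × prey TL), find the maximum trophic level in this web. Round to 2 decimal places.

Collared lemming: 1 + 1 = 2
Least weasel: 1 + 2 = 3
Rough-legged hawk: 1 + (0.87×2 + 0.13×3) = 3.13
Golden eagle: 1 + (0.35×3 + 0.65×3.13) = 4.0845

4.08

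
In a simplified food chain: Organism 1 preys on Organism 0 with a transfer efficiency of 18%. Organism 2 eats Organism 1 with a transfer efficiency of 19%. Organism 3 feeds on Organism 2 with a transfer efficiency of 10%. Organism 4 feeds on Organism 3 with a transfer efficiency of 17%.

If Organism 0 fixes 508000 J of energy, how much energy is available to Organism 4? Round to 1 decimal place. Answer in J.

Organism 1: 508000 × 0.18 = 91440 J
Organism 2: 91440 × 0.19 = 17373.6 J
Organism 3: 17373.6 × 0.1 = 1737.36 J
Organism 4: 1737.36 × 0.17 = 295.3512 J

295.4 J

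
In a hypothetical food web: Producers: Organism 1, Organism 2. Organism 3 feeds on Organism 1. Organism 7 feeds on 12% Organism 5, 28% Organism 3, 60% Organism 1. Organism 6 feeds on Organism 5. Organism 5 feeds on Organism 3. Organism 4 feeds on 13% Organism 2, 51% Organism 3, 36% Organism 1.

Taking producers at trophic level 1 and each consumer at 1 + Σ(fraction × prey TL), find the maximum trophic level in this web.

4

Organism 3: 1 + 1 = 2
Organism 4: 1 + (0.13×1 + 0.51×2 + 0.36×1) = 2.51
Organism 5: 1 + 2 = 3
Organism 6: 1 + 3 = 4
Organism 7: 1 + (0.12×3 + 0.28×2 + 0.6×1) = 2.52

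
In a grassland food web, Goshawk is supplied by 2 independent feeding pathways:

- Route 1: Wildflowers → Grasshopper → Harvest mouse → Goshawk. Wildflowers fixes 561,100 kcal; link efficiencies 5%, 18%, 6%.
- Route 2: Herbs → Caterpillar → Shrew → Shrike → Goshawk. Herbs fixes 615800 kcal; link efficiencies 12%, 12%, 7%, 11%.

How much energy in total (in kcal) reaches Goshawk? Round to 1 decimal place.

371.3 kcal

Route 1: 561100 × 0.05 × 0.18 × 0.06 = 302.994 kcal
Route 2: 615800 × 0.12 × 0.12 × 0.07 × 0.11 = 68.279904 kcal
Total at Goshawk: 302.994 + 68.279904 = 371.273904 kcal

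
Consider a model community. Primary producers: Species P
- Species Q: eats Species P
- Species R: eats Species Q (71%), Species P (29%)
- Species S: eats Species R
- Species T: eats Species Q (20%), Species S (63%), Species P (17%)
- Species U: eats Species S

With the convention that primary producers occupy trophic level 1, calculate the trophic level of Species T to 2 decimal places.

Species Q: 1 + 1 = 2
Species R: 1 + (0.71×2 + 0.29×1) = 2.71
Species S: 1 + 2.71 = 3.71
Species T: 1 + (0.2×2 + 0.63×3.71 + 0.17×1) = 3.9073
Species U: 1 + 3.71 = 4.71

3.91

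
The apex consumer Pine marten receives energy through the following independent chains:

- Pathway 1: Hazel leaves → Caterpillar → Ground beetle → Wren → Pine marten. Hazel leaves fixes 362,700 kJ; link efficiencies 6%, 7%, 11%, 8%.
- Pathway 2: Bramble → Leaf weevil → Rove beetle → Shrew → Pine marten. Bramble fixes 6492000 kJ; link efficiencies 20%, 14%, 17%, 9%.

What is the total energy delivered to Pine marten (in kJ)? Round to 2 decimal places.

Pathway 1: 362700 × 0.06 × 0.07 × 0.11 × 0.08 = 13.405392 kJ
Pathway 2: 6492000 × 0.2 × 0.14 × 0.17 × 0.09 = 2781.1728 kJ
Total at Pine marten: 13.405392 + 2781.1728 = 2794.578192 kJ

2794.58 kJ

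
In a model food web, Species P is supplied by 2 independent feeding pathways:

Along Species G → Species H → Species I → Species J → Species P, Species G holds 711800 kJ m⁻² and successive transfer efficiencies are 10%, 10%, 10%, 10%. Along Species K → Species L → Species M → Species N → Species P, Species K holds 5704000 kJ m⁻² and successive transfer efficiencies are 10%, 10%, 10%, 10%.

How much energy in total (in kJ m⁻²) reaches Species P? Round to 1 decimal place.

641.6 kJ m⁻²

Via Species G: 711800 × 0.1 × 0.1 × 0.1 × 0.1 = 71.18 kJ m⁻²
Via Species K: 5704000 × 0.1 × 0.1 × 0.1 × 0.1 = 570.4 kJ m⁻²
Total at Species P: 71.18 + 570.4 = 641.58 kJ m⁻²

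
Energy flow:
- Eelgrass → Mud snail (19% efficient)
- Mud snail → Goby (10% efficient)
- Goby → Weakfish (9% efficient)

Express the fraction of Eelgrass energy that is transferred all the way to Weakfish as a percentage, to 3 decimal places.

Product of link efficiencies: 0.19 × 0.1 × 0.09 = 0.00171
As a percentage: 0.00171 × 100 = 0.171%

0.171%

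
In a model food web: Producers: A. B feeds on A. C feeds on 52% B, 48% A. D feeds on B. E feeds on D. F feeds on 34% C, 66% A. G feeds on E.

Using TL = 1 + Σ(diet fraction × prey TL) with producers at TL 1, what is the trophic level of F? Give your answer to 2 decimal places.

B: 1 + 1 = 2
C: 1 + (0.52×2 + 0.48×1) = 2.52
D: 1 + 2 = 3
E: 1 + 3 = 4
F: 1 + (0.34×2.52 + 0.66×1) = 2.5168
G: 1 + 4 = 5

2.52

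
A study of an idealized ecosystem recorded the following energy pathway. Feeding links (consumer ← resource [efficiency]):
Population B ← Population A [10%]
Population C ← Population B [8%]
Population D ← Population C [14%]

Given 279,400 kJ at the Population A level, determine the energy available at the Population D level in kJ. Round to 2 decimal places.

Population B: 279400 × 0.1 = 27940 kJ
Population C: 27940 × 0.08 = 2235.2 kJ
Population D: 2235.2 × 0.14 = 312.928 kJ

312.93 kJ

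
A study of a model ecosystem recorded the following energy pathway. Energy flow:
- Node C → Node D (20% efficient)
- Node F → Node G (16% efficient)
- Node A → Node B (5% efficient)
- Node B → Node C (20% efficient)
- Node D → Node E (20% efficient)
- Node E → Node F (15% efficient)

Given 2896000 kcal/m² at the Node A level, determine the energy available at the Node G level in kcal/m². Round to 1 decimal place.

Node B: 2896000 × 0.05 = 144800 kcal/m²
Node C: 144800 × 0.2 = 28960 kcal/m²
Node D: 28960 × 0.2 = 5792 kcal/m²
Node E: 5792 × 0.2 = 1158.4 kcal/m²
Node F: 1158.4 × 0.15 = 173.76 kcal/m²
Node G: 173.76 × 0.16 = 27.8016 kcal/m²

27.8 kcal/m²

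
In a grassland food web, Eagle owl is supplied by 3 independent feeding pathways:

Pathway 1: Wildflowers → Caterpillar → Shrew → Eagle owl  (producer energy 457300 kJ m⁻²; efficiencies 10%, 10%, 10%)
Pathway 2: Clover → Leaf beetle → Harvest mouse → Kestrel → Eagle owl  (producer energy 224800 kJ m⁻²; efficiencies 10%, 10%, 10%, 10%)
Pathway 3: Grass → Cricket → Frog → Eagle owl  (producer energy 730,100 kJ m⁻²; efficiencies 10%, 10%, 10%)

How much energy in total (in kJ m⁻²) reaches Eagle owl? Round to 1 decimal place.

Pathway 1: 457300 × 0.1 × 0.1 × 0.1 = 457.3 kJ m⁻²
Pathway 2: 224800 × 0.1 × 0.1 × 0.1 × 0.1 = 22.48 kJ m⁻²
Pathway 3: 730100 × 0.1 × 0.1 × 0.1 = 730.1 kJ m⁻²
Total at Eagle owl: 457.3 + 22.48 + 730.1 = 1209.88 kJ m⁻²

1209.9 kJ m⁻²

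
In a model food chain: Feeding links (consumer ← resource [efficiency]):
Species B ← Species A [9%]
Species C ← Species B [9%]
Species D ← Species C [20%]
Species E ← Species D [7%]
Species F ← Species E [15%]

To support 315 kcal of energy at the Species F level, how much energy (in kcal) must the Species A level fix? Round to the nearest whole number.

Cumulative transfer efficiency: 0.09 × 0.09 × 0.2 × 0.07 × 0.15 = 0.00001701
Species A energy = 315 / 0.00001701 = 18518519 kcal

18518519 kcal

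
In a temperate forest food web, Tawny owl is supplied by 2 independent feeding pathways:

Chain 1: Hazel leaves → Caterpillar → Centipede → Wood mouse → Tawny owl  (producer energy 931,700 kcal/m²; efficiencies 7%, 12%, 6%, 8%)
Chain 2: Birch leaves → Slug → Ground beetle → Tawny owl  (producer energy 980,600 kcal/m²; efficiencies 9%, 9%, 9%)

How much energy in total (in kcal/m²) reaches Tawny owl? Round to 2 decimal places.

Chain 1: 931700 × 0.07 × 0.12 × 0.06 × 0.08 = 37.566144 kcal/m²
Chain 2: 980600 × 0.09 × 0.09 × 0.09 = 714.8574 kcal/m²
Total at Tawny owl: 37.566144 + 714.8574 = 752.423544 kcal/m²

752.42 kcal/m²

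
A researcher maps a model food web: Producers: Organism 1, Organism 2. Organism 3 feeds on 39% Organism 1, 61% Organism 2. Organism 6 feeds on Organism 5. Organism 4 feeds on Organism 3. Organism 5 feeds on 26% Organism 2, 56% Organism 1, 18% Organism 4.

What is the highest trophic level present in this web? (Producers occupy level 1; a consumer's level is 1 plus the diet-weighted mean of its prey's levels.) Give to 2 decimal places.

3.36

Organism 3: 1 + (0.39×1 + 0.61×1) = 2
Organism 4: 1 + 2 = 3
Organism 5: 1 + (0.26×1 + 0.56×1 + 0.18×3) = 2.36
Organism 6: 1 + 2.36 = 3.36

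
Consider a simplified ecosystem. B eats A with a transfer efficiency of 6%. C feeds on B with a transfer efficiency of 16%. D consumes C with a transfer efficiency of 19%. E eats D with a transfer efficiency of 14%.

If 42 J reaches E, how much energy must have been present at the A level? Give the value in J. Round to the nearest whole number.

Cumulative transfer efficiency: 0.06 × 0.16 × 0.19 × 0.14 = 0.00025536
A energy = 42 / 0.00025536 = 164474 J

164474 J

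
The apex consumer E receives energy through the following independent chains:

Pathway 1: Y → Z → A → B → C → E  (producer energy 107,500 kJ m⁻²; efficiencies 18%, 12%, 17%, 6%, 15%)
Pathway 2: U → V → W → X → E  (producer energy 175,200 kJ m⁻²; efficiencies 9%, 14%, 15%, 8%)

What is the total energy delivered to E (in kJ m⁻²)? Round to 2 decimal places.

30.04 kJ m⁻²

Pathway 1: 107500 × 0.18 × 0.12 × 0.17 × 0.06 × 0.15 = 3.55266 kJ m⁻²
Pathway 2: 175200 × 0.09 × 0.14 × 0.15 × 0.08 = 26.49024 kJ m⁻²
Total at E: 3.55266 + 26.49024 = 30.0429 kJ m⁻²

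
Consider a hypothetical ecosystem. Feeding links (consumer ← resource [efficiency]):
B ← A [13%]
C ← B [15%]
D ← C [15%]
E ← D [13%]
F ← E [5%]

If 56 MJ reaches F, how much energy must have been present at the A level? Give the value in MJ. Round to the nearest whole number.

Cumulative transfer efficiency: 0.13 × 0.15 × 0.15 × 0.13 × 0.05 = 0.0000190125
A energy = 56 / 0.0000190125 = 2945431 MJ

2945431 MJ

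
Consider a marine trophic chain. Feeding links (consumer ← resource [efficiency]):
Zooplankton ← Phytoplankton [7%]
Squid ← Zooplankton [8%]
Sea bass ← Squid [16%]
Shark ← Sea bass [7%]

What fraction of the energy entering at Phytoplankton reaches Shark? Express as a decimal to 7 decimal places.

Product of link efficiencies: 0.07 × 0.08 × 0.16 × 0.07 = 0.00006272

0.0000627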